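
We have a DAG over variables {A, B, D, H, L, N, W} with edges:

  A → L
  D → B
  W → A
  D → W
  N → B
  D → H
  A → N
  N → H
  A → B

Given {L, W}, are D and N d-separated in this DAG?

Yes

5 paths connect D and N; each must be blocked for d-separation to hold:
Path 1: D → W → A → N
  W is a chain here and W is conditioned on, so the path is blocked at W.
Path 2: D → W → A → B ← N
  W is a chain here and W is conditioned on, so the path is blocked at W.
Path 3: D → H ← N
  H is a collider here and neither H nor any of its descendants is conditioned on, so the collider stays closed — the path is blocked at H.
Path 4: D → B ← N
  B is a collider here and neither B nor any of its descendants is conditioned on, so the collider stays closed — the path is blocked at B.
Path 5: D → B ← A → N
  B is a collider here and neither B nor any of its descendants is conditioned on, so the collider stays closed — the path is blocked at B.
All paths are blocked; D ⊥ N | {L, W} holds.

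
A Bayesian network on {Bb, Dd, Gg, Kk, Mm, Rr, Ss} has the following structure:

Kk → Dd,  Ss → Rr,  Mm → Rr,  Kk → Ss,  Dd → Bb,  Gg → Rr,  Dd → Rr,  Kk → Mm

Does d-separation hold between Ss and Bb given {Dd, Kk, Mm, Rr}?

We examine all 4 paths between Ss and Bb:
  1. Ss ← Kk → Dd → Bb — Kk:fork[blocks]; Dd:chain[blocks] ⇒ blocked
  2. Ss ← Kk → Mm → Rr ← Dd → Bb — Kk:fork[blocks]; Mm:chain[blocks]; Rr:collider[open]; Dd:fork[blocks] ⇒ blocked
  3. Ss → Rr ← Dd → Bb — Rr:collider[open]; Dd:fork[blocks] ⇒ blocked
  4. Ss → Rr ← Mm ← Kk → Dd → Bb — Rr:collider[open]; Mm:chain[blocks]; Kk:fork[blocks]; Dd:chain[blocks] ⇒ blocked
All paths are blocked; Ss ⊥ Bb | {Dd, Kk, Mm, Rr} holds.

Yes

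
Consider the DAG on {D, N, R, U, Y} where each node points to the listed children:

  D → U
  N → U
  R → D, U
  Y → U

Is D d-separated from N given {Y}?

Yes

We examine all 2 paths between D and N:
Path 1: D ← R → U ← N
  U is a collider here and neither U nor any of its descendants is conditioned on, so the collider stays closed — the path is blocked at U.
Path 2: D → U ← N
  U is a collider here and neither U nor any of its descendants is conditioned on, so the collider stays closed — the path is blocked at U.
Every path is blocked, so D and N are d-separated given {Y}.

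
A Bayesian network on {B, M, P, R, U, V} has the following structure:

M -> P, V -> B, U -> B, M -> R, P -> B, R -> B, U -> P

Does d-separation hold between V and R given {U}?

Yes

Enumerating the 3 paths from V to R and testing each for blocking by {U}:
Path 1: V → B ← U → P ← M → R
  B is a collider here and neither B nor any of its descendants is conditioned on, so the collider stays closed — the path is blocked at B.
Path 2: V → B ← R
  B is a collider here and neither B nor any of its descendants is conditioned on, so the collider stays closed — the path is blocked at B.
Path 3: V → B ← P ← M → R
  B is a collider here and neither B nor any of its descendants is conditioned on, so the collider stays closed — the path is blocked at B.
Since every path is blocked, d-separation holds.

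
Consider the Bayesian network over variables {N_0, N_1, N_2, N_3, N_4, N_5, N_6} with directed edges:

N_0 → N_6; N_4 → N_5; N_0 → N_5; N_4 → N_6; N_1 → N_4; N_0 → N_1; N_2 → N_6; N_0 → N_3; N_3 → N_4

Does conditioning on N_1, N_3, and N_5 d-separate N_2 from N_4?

Yes — N_2 and N_4 are d-separated given {N_1, N_3, N_5}.

4 paths connect N_2 and N_4; each must be blocked for d-separation to hold:
Path 1: N_2 → N_6 ← N_0 → N_1 → N_4
  N_6 is a collider here and neither N_6 nor any of its descendants is conditioned on, so the collider stays closed — the path is blocked at N_6.
Path 2: N_2 → N_6 ← N_0 → N_5 ← N_4
  N_6 is a collider here and neither N_6 nor any of its descendants is conditioned on, so the collider stays closed — the path is blocked at N_6.
Path 3: N_2 → N_6 ← N_0 → N_3 → N_4
  N_6 is a collider here and neither N_6 nor any of its descendants is conditioned on, so the collider stays closed — the path is blocked at N_6.
Path 4: N_2 → N_6 ← N_4
  N_6 is a collider here and neither N_6 nor any of its descendants is conditioned on, so the collider stays closed — the path is blocked at N_6.
All paths are blocked; N_2 ⊥ N_4 | {N_1, N_3, N_5} holds.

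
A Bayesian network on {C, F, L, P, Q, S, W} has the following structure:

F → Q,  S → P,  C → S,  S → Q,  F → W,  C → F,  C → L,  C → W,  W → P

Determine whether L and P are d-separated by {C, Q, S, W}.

Yes

6 paths connect L and P; each must be blocked for d-separation to hold:
  1. L ← C → F → Q ← S → P — C:fork[blocks]; F:chain[open]; Q:collider[open]; S:fork[blocks] ⇒ blocked
  2. L ← C → F → W → P — C:fork[blocks]; F:chain[open]; W:chain[blocks] ⇒ blocked
  3. L ← C → W ← F → Q ← S → P — C:fork[blocks]; W:collider[open]; F:fork[open]; Q:collider[open]; S:fork[blocks] ⇒ blocked
  4. L ← C → W → P — C:fork[blocks]; W:chain[blocks] ⇒ blocked
  5. L ← C → S → P — C:fork[blocks]; S:chain[blocks] ⇒ blocked
  6. L ← C → S → Q ← F → W → P — C:fork[blocks]; S:chain[blocks]; Q:collider[open]; F:fork[open]; W:chain[blocks] ⇒ blocked
Since every path is blocked, d-separation holds.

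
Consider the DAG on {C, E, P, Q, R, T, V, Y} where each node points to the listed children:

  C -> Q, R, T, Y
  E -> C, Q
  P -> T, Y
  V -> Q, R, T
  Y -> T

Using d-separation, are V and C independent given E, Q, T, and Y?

We examine all 6 paths between V and C:
Path 1: V → Q ← C
  Q is a collider and Q is conditioned on, which opens it — no node blocks this path, so it is active.
Path 2: V → Q ← E → C
  E is a fork here and E is conditioned on, so the path is blocked at E.
Path 3: V → R ← C
  R is a collider here and neither R nor any of its descendants is conditioned on, so the collider stays closed — the path is blocked at R.
Path 4: V → T ← P → Y ← C
  T is a collider and T is conditioned on, which opens it; P is a fork and P is not conditioned on; Y is a collider and Y is conditioned on, which opens it — no node blocks this path, so it is active.
Path 5: V → T ← Y ← C
  Y is a chain here and Y is conditioned on, so the path is blocked at Y.
Path 6: V → T ← C
  T is a collider and T is conditioned on, which opens it — no node blocks this path, so it is active.
Since the path V → Q ← C is active, V and C are not d-separated given {E, Q, T, Y}.

No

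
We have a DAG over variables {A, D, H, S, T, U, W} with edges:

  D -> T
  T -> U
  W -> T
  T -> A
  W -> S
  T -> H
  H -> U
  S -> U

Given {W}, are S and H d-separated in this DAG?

4 paths connect S and H; each must be blocked for d-separation to hold:
Path 1: S → U ← T → H
  U is a collider here and neither U nor any of its descendants is conditioned on, so the collider stays closed — the path is blocked at U.
Path 2: S → U ← H
  U is a collider here and neither U nor any of its descendants is conditioned on, so the collider stays closed — the path is blocked at U.
Path 3: S ← W → T → U ← H
  W is a fork here and W is conditioned on, so the path is blocked at W.
Path 4: S ← W → T → H
  W is a fork here and W is conditioned on, so the path is blocked at W.
Every path is blocked, so S and H are d-separated given {W}.

Yes — S and H are d-separated given {W}.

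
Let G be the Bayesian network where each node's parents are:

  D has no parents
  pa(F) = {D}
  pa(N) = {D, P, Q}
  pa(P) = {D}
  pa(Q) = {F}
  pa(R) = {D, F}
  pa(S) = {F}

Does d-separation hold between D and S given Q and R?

4 paths connect D and S; each must be blocked for d-separation to hold:
Path 1: D → F → S
  F is a chain and F is not conditioned on — no node blocks this path, so it is active.
Path 2: D → P → N ← Q ← F → S
  N is a collider here and neither N nor any of its descendants is conditioned on, so the collider stays closed — the path is blocked at N.
Path 3: D → R ← F → S
  R is a collider and R is conditioned on, which opens it; F is a fork and F is not conditioned on — no node blocks this path, so it is active.
Path 4: D → N ← Q ← F → S
  N is a collider here and neither N nor any of its descendants is conditioned on, so the collider stays closed — the path is blocked at N.
At least one path is unblocked, so d-separation fails.

No — D and S are not d-separated given {Q, R}.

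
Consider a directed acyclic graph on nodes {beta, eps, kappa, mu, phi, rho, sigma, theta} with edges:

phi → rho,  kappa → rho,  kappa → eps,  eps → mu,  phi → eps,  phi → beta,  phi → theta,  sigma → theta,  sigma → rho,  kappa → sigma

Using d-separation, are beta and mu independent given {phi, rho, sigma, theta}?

Yes — beta and mu are d-separated given {phi, rho, sigma, theta}.

We examine all 5 paths between beta and mu:
Path 1: beta ← phi → eps → mu
  phi is a fork here and phi is conditioned on, so the path is blocked at phi.
Path 2: beta ← phi → theta ← sigma ← kappa → eps → mu
  phi is a fork here and phi is conditioned on, so the path is blocked at phi.
Path 3: beta ← phi → theta ← sigma → rho ← kappa → eps → mu
  phi is a fork here and phi is conditioned on, so the path is blocked at phi.
Path 4: beta ← phi → rho ← kappa → eps → mu
  phi is a fork here and phi is conditioned on, so the path is blocked at phi.
Path 5: beta ← phi → rho ← sigma ← kappa → eps → mu
  phi is a fork here and phi is conditioned on, so the path is blocked at phi.
All paths are blocked; beta ⊥ mu | {phi, rho, sigma, theta} holds.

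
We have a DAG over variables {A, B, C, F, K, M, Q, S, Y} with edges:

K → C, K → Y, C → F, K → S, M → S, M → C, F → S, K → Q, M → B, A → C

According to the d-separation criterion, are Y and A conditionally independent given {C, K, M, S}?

Enumerating the 3 paths from Y to A and testing each for blocking by {C, K, M, S}:
Path 1: Y ← K → C ← A
  K is a fork here and K is conditioned on, so the path is blocked at K.
Path 2: Y ← K → S ← M → C ← A
  K is a fork here and K is conditioned on, so the path is blocked at K.
Path 3: Y ← K → S ← F ← C ← A
  K is a fork here and K is conditioned on, so the path is blocked at K.
All paths are blocked; Y ⊥ A | {C, K, M, S} holds.

Yes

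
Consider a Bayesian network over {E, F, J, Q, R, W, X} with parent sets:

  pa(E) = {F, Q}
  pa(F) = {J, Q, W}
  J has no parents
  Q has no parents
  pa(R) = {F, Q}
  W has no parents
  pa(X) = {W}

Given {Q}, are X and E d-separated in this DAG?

3 paths connect X and E; each must be blocked for d-separation to hold:
  1. X ← W → F → E — W:fork[open]; F:chain[open] ⇒ active
  2. X ← W → F → R ← Q → E — W:fork[open]; F:chain[open]; R:collider[blocks]; Q:fork[blocks] ⇒ blocked
  3. X ← W → F ← Q → E — W:fork[open]; F:collider[blocks]; Q:fork[blocks] ⇒ blocked
At least one path is unblocked, so d-separation fails.

No — X and E are not d-separated given {Q}.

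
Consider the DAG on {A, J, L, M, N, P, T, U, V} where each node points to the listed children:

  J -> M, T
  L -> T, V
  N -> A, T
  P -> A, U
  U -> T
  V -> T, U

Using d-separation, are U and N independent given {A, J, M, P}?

4 paths connect U and N; each must be blocked for d-separation to hold:
Path 1: U → T ← N
  T is a collider here and neither T nor any of its descendants is conditioned on, so the collider stays closed — the path is blocked at T.
Path 2: U ← P → A ← N
  P is a fork here and P is conditioned on, so the path is blocked at P.
Path 3: U ← V ← L → T ← N
  T is a collider here and neither T nor any of its descendants is conditioned on, so the collider stays closed — the path is blocked at T.
Path 4: U ← V → T ← N
  T is a collider here and neither T nor any of its descendants is conditioned on, so the collider stays closed — the path is blocked at T.
Every path is blocked, so U and N are d-separated given {A, J, M, P}.

Yes — U and N are d-separated given {A, J, M, P}.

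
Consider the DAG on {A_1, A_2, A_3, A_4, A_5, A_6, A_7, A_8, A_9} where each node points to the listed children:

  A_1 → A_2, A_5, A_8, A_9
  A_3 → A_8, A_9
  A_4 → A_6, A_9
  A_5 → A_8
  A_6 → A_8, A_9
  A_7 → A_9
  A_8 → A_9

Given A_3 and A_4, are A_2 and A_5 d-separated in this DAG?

No

There are 6 undirected paths between A_2 and A_5; checking each against the conditioning set {A_3, A_4}:
Path 1: A_2 ← A_1 → A_5
  A_1 is a fork and A_1 is not conditioned on — no node blocks this path, so it is active.
Path 2: A_2 ← A_1 → A_8 ← A_5
  A_8 is a collider here and neither A_8 nor any of its descendants is conditioned on, so the collider stays closed — the path is blocked at A_8.
Path 3: A_2 ← A_1 → A_9 ← A_4 → A_6 → A_8 ← A_5
  A_9 is a collider here and neither A_9 nor any of its descendants is conditioned on, so the collider stays closed — the path is blocked at A_9.
Path 4: A_2 ← A_1 → A_9 ← A_8 ← A_5
  A_9 is a collider here and neither A_9 nor any of its descendants is conditioned on, so the collider stays closed — the path is blocked at A_9.
Path 5: A_2 ← A_1 → A_9 ← A_6 → A_8 ← A_5
  A_9 is a collider here and neither A_9 nor any of its descendants is conditioned on, so the collider stays closed — the path is blocked at A_9.
Path 6: A_2 ← A_1 → A_9 ← A_3 → A_8 ← A_5
  A_9 is a collider here and neither A_9 nor any of its descendants is conditioned on, so the collider stays closed — the path is blocked at A_9.
At least one path is unblocked, so d-separation fails.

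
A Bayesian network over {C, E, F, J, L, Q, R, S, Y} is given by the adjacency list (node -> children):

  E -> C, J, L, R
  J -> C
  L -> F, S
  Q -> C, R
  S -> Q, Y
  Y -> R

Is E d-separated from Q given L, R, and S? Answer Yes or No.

6 paths connect E and Q; each must be blocked for d-separation to hold:
Path 1: E → R ← Q
  R is a collider and R is conditioned on, which opens it — no node blocks this path, so it is active.
Path 2: E → R ← Y ← S → Q
  S is a fork here and S is conditioned on, so the path is blocked at S.
Path 3: E → C ← Q
  C is a collider here and neither C nor any of its descendants is conditioned on, so the collider stays closed — the path is blocked at C.
Path 4: E → J → C ← Q
  C is a collider here and neither C nor any of its descendants is conditioned on, so the collider stays closed — the path is blocked at C.
Path 5: E → L → S → Q
  L is a chain here and L is conditioned on, so the path is blocked at L.
Path 6: E → L → S → Y → R ← Q
  L is a chain here and L is conditioned on, so the path is blocked at L.
Since the path E → R ← Q is active, E and Q are not d-separated given {L, R, S}.

No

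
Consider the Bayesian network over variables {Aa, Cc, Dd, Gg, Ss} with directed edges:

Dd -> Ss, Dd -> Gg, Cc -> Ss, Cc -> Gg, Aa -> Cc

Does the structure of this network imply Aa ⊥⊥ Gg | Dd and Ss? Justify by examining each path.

We examine all 2 paths between Aa and Gg:
Path 1: Aa → Cc → Gg
  Cc is a chain and Cc is not conditioned on — no node blocks this path, so it is active.
Path 2: Aa → Cc → Ss ← Dd → Gg
  Dd is a fork here and Dd is conditioned on, so the path is blocked at Dd.
At least one path is unblocked, so d-separation fails.

No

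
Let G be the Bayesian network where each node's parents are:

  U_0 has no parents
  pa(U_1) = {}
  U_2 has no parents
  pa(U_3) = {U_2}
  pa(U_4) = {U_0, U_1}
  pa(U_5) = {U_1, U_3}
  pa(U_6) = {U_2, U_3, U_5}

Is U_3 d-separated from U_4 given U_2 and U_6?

Enumerating the 3 paths from U_3 to U_4 and testing each for blocking by {U_2, U_6}:
  1. U_3 ← U_2 → U_6 ← U_5 ← U_1 → U_4 — U_2:fork[blocks]; U_6:collider[open]; U_5:chain[open]; U_1:fork[open] ⇒ blocked
  2. U_3 → U_5 ← U_1 → U_4 — U_5:collider[open]; U_1:fork[open] ⇒ active
  3. U_3 → U_6 ← U_5 ← U_1 → U_4 — U_6:collider[open]; U_5:chain[open]; U_1:fork[open] ⇒ active
At least one path is unblocked, so d-separation fails.

No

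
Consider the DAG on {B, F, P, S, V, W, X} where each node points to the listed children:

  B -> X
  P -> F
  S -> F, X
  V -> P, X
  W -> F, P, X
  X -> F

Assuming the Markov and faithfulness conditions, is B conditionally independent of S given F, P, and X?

No

6 paths connect B and S; each must be blocked for d-separation to hold:
  1. B → X ← S — X:collider[open] ⇒ active
  2. B → X → F ← S — X:chain[blocks]; F:collider[open] ⇒ blocked
  3. B → X ← W → F ← S — X:collider[open]; W:fork[open]; F:collider[open] ⇒ active
  4. B → X ← W → P → F ← S — X:collider[open]; W:fork[open]; P:chain[blocks]; F:collider[open] ⇒ blocked
  5. B → X ← V → P → F ← S — X:collider[open]; V:fork[open]; P:chain[blocks]; F:collider[open] ⇒ blocked
  6. B → X ← V → P ← W → F ← S — X:collider[open]; V:fork[open]; P:collider[open]; W:fork[open]; F:collider[open] ⇒ active
Because an active path exists, B and S are not d-separated.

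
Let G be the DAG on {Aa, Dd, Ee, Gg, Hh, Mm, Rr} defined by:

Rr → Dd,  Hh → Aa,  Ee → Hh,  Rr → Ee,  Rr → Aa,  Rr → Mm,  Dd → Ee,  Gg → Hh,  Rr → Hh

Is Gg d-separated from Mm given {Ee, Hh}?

No

Enumerating the 4 paths from Gg to Mm and testing each for blocking by {Ee, Hh}:
  1. Gg → Hh → Aa ← Rr → Mm — Hh:chain[blocks]; Aa:collider[blocks]; Rr:fork[open] ⇒ blocked
  2. Gg → Hh ← Ee ← Dd ← Rr → Mm — Hh:collider[open]; Ee:chain[blocks]; Dd:chain[open]; Rr:fork[open] ⇒ blocked
  3. Gg → Hh ← Ee ← Rr → Mm — Hh:collider[open]; Ee:chain[blocks]; Rr:fork[open] ⇒ blocked
  4. Gg → Hh ← Rr → Mm — Hh:collider[open]; Rr:fork[open] ⇒ active
At least one path is unblocked, so d-separation fails.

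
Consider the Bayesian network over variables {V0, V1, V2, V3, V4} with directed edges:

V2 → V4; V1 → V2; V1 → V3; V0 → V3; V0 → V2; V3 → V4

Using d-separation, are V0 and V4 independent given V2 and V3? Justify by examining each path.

We examine all 4 paths between V0 and V4:
Path 1: V0 → V2 ← V1 → V3 → V4
  V3 is a chain here and V3 is conditioned on, so the path is blocked at V3.
Path 2: V0 → V2 → V4
  V2 is a chain here and V2 is conditioned on, so the path is blocked at V2.
Path 3: V0 → V3 ← V1 → V2 → V4
  V2 is a chain here and V2 is conditioned on, so the path is blocked at V2.
Path 4: V0 → V3 → V4
  V3 is a chain here and V3 is conditioned on, so the path is blocked at V3.
All paths are blocked; V0 ⊥ V4 | {V2, V3} holds.

Yes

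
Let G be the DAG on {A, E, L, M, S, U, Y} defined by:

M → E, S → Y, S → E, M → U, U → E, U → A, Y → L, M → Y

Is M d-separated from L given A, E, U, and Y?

We examine all 3 paths between M and L:
Path 1: M → E ← S → Y → L
  Y is a chain here and Y is conditioned on, so the path is blocked at Y.
Path 2: M → U → E ← S → Y → L
  U is a chain here and U is conditioned on, so the path is blocked at U.
Path 3: M → Y → L
  Y is a chain here and Y is conditioned on, so the path is blocked at Y.
All paths are blocked; M ⊥ L | {A, E, U, Y} holds.

Yes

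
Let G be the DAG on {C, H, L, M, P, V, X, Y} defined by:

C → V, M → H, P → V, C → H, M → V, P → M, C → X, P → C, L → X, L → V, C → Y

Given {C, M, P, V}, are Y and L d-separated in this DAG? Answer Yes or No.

Yes

There are 6 undirected paths between Y and L; checking each against the conditioning set {C, M, P, V}:
Path 1: Y ← C → H ← M → V ← L
  C is a fork here and C is conditioned on, so the path is blocked at C.
Path 2: Y ← C → H ← M ← P → V ← L
  C is a fork here and C is conditioned on, so the path is blocked at C.
Path 3: Y ← C → X ← L
  C is a fork here and C is conditioned on, so the path is blocked at C.
Path 4: Y ← C → V ← L
  C is a fork here and C is conditioned on, so the path is blocked at C.
Path 5: Y ← C ← P → V ← L
  C is a chain here and C is conditioned on, so the path is blocked at C.
Path 6: Y ← C ← P → M → V ← L
  C is a chain here and C is conditioned on, so the path is blocked at C.
Every path is blocked, so Y and L are d-separated given {C, M, P, V}.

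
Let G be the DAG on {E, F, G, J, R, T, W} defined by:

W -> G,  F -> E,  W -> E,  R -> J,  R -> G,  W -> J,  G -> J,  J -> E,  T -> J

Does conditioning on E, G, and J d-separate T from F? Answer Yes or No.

No

We examine all 4 paths between T and F:
Path 1: T → J → E ← F
  J is a chain here and J is conditioned on, so the path is blocked at J.
Path 2: T → J ← G ← W → E ← F
  G is a chain here and G is conditioned on, so the path is blocked at G.
Path 3: T → J ← W → E ← F
  J is a collider and J is conditioned on, which opens it; W is a fork and W is not conditioned on; E is a collider and E is conditioned on, which opens it — no node blocks this path, so it is active.
Path 4: T → J ← R → G ← W → E ← F
  J is a collider and J is conditioned on, which opens it; R is a fork and R is not conditioned on; G is a collider and G is conditioned on, which opens it; W is a fork and W is not conditioned on; E is a collider and E is conditioned on, which opens it — no node blocks this path, so it is active.
Because an active path exists, T and F are not d-separated.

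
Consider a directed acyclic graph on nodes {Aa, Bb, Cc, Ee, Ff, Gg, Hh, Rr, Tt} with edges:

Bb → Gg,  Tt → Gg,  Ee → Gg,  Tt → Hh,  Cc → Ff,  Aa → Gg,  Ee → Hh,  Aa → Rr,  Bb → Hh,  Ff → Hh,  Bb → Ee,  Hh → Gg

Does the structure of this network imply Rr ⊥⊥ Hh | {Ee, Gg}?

6 paths connect Rr and Hh; each must be blocked for d-separation to hold:
  1. Rr ← Aa → Gg ← Hh — Aa:fork[open]; Gg:collider[open] ⇒ active
  2. Rr ← Aa → Gg ← Ee → Hh — Aa:fork[open]; Gg:collider[open]; Ee:fork[blocks] ⇒ blocked
  3. Rr ← Aa → Gg ← Ee ← Bb → Hh — Aa:fork[open]; Gg:collider[open]; Ee:chain[blocks]; Bb:fork[open] ⇒ blocked
  4. Rr ← Aa → Gg ← Tt → Hh — Aa:fork[open]; Gg:collider[open]; Tt:fork[open] ⇒ active
  5. Rr ← Aa → Gg ← Bb → Hh — Aa:fork[open]; Gg:collider[open]; Bb:fork[open] ⇒ active
  6. Rr ← Aa → Gg ← Bb → Ee → Hh — Aa:fork[open]; Gg:collider[open]; Bb:fork[open]; Ee:chain[blocks] ⇒ blocked
Because an active path exists, Rr and Hh are not d-separated.

No — Rr and Hh are not d-separated given {Ee, Gg}.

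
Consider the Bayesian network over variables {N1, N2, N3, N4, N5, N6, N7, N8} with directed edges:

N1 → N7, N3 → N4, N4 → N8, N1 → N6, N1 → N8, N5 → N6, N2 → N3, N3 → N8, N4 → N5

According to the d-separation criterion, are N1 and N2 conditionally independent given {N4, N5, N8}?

4 paths connect N1 and N2; each must be blocked for d-separation to hold:
Path 1: N1 → N6 ← N5 ← N4 ← N3 ← N2
  N6 is a collider here and neither N6 nor any of its descendants is conditioned on, so the collider stays closed — the path is blocked at N6.
Path 2: N1 → N6 ← N5 ← N4 → N8 ← N3 ← N2
  N6 is a collider here and neither N6 nor any of its descendants is conditioned on, so the collider stays closed — the path is blocked at N6.
Path 3: N1 → N8 ← N3 ← N2
  N8 is a collider and N8 is conditioned on, which opens it; N3 is a chain and N3 is not conditioned on — no node blocks this path, so it is active.
Path 4: N1 → N8 ← N4 ← N3 ← N2
  N4 is a chain here and N4 is conditioned on, so the path is blocked at N4.
Since the path N1 → N8 ← N3 ← N2 is active, N1 and N2 are not d-separated given {N4, N5, N8}.

No — N1 and N2 are not d-separated given {N4, N5, N8}.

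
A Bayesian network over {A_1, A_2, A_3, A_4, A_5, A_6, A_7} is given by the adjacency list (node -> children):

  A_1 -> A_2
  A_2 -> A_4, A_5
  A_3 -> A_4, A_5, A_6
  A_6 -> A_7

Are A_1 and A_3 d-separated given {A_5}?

Enumerating the 2 paths from A_1 to A_3 and testing each for blocking by {A_5}:
Path 1: A_1 → A_2 → A_4 ← A_3
  A_4 is a collider here and neither A_4 nor any of its descendants is conditioned on, so the collider stays closed — the path is blocked at A_4.
Path 2: A_1 → A_2 → A_5 ← A_3
  A_2 is a chain and A_2 is not conditioned on; A_5 is a collider and A_5 is conditioned on, which opens it — no node blocks this path, so it is active.
At least one path is unblocked, so d-separation fails.

No — A_1 and A_3 are not d-separated given {A_5}.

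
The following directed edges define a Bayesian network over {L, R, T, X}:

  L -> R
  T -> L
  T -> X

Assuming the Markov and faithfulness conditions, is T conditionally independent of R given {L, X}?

The only undirected path from T to R is:
Path 1: T → L → R
  L is a chain here and L is conditioned on, so the path is blocked at L.
Since every path is blocked, d-separation holds.

Yes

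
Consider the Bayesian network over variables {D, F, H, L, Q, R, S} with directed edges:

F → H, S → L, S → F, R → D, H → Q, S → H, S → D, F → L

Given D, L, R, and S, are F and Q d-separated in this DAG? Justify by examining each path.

No — F and Q are not d-separated given {D, L, R, S}.

Enumerating the 3 paths from F to Q and testing each for blocking by {D, L, R, S}:
Path 1: F → L ← S → H → Q
  S is a fork here and S is conditioned on, so the path is blocked at S.
Path 2: F → H → Q
  H is a chain and H is not conditioned on — no node blocks this path, so it is active.
Path 3: F ← S → H → Q
  S is a fork here and S is conditioned on, so the path is blocked at S.
Since the path F → H → Q is active, F and Q are not d-separated given {D, L, R, S}.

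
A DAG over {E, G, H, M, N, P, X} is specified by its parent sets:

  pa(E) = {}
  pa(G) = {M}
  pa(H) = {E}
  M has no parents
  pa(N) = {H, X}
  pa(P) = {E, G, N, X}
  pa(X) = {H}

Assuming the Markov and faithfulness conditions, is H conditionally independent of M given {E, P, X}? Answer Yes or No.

No

5 paths connect H and M; each must be blocked for d-separation to hold:
Path 1: H → N → P ← G ← M
  N is a chain and N is not conditioned on; P is a collider and P is conditioned on, which opens it; G is a chain and G is not conditioned on — no node blocks this path, so it is active.
Path 2: H → N ← X → P ← G ← M
  X is a fork here and X is conditioned on, so the path is blocked at X.
Path 3: H → X → P ← G ← M
  X is a chain here and X is conditioned on, so the path is blocked at X.
Path 4: H → X → N → P ← G ← M
  X is a chain here and X is conditioned on, so the path is blocked at X.
Path 5: H ← E → P ← G ← M
  E is a fork here and E is conditioned on, so the path is blocked at E.
Since the path H → N → P ← G ← M is active, H and M are not d-separated given {E, P, X}.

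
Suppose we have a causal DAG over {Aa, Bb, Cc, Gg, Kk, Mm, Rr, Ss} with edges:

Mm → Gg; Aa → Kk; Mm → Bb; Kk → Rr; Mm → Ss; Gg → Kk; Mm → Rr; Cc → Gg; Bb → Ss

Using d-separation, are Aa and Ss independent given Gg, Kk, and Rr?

Enumerating the 4 paths from Aa to Ss and testing each for blocking by {Gg, Kk, Rr}:
Path 1: Aa → Kk ← Gg ← Mm → Ss
  Gg is a chain here and Gg is conditioned on, so the path is blocked at Gg.
Path 2: Aa → Kk ← Gg ← Mm → Bb → Ss
  Gg is a chain here and Gg is conditioned on, so the path is blocked at Gg.
Path 3: Aa → Kk → Rr ← Mm → Ss
  Kk is a chain here and Kk is conditioned on, so the path is blocked at Kk.
Path 4: Aa → Kk → Rr ← Mm → Bb → Ss
  Kk is a chain here and Kk is conditioned on, so the path is blocked at Kk.
Every path is blocked, so Aa and Ss are d-separated given {Gg, Kk, Rr}.

Yes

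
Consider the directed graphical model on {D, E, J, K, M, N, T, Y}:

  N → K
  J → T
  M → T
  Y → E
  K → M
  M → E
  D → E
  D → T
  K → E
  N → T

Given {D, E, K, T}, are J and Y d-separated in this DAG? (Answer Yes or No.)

No

We examine all 5 paths between J and Y:
Path 1: J → T ← N → K → E ← Y
  K is a chain here and K is conditioned on, so the path is blocked at K.
Path 2: J → T ← N → K → M → E ← Y
  K is a chain here and K is conditioned on, so the path is blocked at K.
Path 3: J → T ← M → E ← Y
  T is a collider and T is conditioned on, which opens it; M is a fork and M is not conditioned on; E is a collider and E is conditioned on, which opens it — no node blocks this path, so it is active.
Path 4: J → T ← M ← K → E ← Y
  K is a fork here and K is conditioned on, so the path is blocked at K.
Path 5: J → T ← D → E ← Y
  D is a fork here and D is conditioned on, so the path is blocked at D.
Since the path J → T ← M → E ← Y is active, J and Y are not d-separated given {D, E, K, T}.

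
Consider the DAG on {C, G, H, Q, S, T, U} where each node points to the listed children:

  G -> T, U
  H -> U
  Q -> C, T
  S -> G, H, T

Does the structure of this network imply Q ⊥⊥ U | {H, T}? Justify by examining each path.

No — Q and U are not d-separated given {H, T}.

There are 4 undirected paths between Q and U; checking each against the conditioning set {H, T}:
Path 1: Q → T ← S → G → U
  T is a collider and T is conditioned on, which opens it; S is a fork and S is not conditioned on; G is a chain and G is not conditioned on — no node blocks this path, so it is active.
Path 2: Q → T ← S → H → U
  H is a chain here and H is conditioned on, so the path is blocked at H.
Path 3: Q → T ← G ← S → H → U
  H is a chain here and H is conditioned on, so the path is blocked at H.
Path 4: Q → T ← G → U
  T is a collider and T is conditioned on, which opens it; G is a fork and G is not conditioned on — no node blocks this path, so it is active.
Since the path Q → T ← S → G → U is active, Q and U are not d-separated given {H, T}.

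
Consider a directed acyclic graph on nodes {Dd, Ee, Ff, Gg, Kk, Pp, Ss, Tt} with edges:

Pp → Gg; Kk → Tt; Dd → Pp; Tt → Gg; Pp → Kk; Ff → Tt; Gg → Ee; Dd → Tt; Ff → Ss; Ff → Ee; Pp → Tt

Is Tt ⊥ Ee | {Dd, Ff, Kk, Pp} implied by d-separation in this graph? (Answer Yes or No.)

5 paths connect Tt and Ee; each must be blocked for d-separation to hold:
  1. Tt ← Ff → Ee — Ff:fork[blocks] ⇒ blocked
  2. Tt ← Dd → Pp → Gg → Ee — Dd:fork[blocks]; Pp:chain[blocks]; Gg:chain[open] ⇒ blocked
  3. Tt ← Pp → Gg → Ee — Pp:fork[blocks]; Gg:chain[open] ⇒ blocked
  4. Tt ← Kk ← Pp → Gg → Ee — Kk:chain[blocks]; Pp:fork[blocks]; Gg:chain[open] ⇒ blocked
  5. Tt → Gg → Ee — Gg:chain[open] ⇒ active
At least one path is unblocked, so d-separation fails.

No — Tt and Ee are not d-separated given {Dd, Ff, Kk, Pp}.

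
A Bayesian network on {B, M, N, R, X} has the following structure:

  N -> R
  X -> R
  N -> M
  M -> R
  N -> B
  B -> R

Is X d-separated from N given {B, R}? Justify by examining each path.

No

There are 3 undirected paths between X and N; checking each against the conditioning set {B, R}:
Path 1: X → R ← M ← N
  R is a collider and R is conditioned on, which opens it; M is a chain and M is not conditioned on — no node blocks this path, so it is active.
Path 2: X → R ← N
  R is a collider and R is conditioned on, which opens it — no node blocks this path, so it is active.
Path 3: X → R ← B ← N
  B is a chain here and B is conditioned on, so the path is blocked at B.
At least one path is unblocked, so d-separation fails.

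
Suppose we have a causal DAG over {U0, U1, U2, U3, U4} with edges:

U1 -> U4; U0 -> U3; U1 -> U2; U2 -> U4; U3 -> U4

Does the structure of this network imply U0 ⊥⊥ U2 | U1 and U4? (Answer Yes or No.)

2 paths connect U0 and U2; each must be blocked for d-separation to hold:
Path 1: U0 → U3 → U4 ← U1 → U2
  U1 is a fork here and U1 is conditioned on, so the path is blocked at U1.
Path 2: U0 → U3 → U4 ← U2
  U3 is a chain and U3 is not conditioned on; U4 is a collider and U4 is conditioned on, which opens it — no node blocks this path, so it is active.
At least one path is unblocked, so d-separation fails.

No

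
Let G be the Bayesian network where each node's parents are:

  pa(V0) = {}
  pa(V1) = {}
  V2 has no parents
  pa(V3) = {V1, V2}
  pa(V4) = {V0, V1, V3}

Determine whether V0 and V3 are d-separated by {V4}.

There are 2 undirected paths between V0 and V3; checking each against the conditioning set {V4}:
  1. V0 → V4 ← V1 → V3 — V4:collider[open]; V1:fork[open] ⇒ active
  2. V0 → V4 ← V3 — V4:collider[open] ⇒ active
Since the path V0 → V4 ← V1 → V3 is active, V0 and V3 are not d-separated given {V4}.

No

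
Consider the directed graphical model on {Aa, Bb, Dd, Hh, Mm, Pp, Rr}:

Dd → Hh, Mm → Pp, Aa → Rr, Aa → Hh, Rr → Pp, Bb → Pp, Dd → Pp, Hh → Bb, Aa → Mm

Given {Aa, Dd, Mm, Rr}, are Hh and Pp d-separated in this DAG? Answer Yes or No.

There are 4 undirected paths between Hh and Pp; checking each against the conditioning set {Aa, Dd, Mm, Rr}:
Path 1: Hh ← Dd → Pp
  Dd is a fork here and Dd is conditioned on, so the path is blocked at Dd.
Path 2: Hh → Bb → Pp
  Bb is a chain and Bb is not conditioned on — no node blocks this path, so it is active.
Path 3: Hh ← Aa → Rr → Pp
  Aa is a fork here and Aa is conditioned on, so the path is blocked at Aa.
Path 4: Hh ← Aa → Mm → Pp
  Aa is a fork here and Aa is conditioned on, so the path is blocked at Aa.
Because an active path exists, Hh and Pp are not d-separated.

No — Hh and Pp are not d-separated given {Aa, Dd, Mm, Rr}.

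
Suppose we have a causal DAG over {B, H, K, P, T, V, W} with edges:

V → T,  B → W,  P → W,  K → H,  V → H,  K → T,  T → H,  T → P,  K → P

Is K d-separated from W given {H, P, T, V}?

Yes

4 paths connect K and W; each must be blocked for d-separation to hold:
  1. K → P → W — P:chain[blocks] ⇒ blocked
  2. K → T → P → W — T:chain[blocks]; P:chain[blocks] ⇒ blocked
  3. K → H ← T → P → W — H:collider[open]; T:fork[blocks]; P:chain[blocks] ⇒ blocked
  4. K → H ← V → T → P → W — H:collider[open]; V:fork[blocks]; T:chain[blocks]; P:chain[blocks] ⇒ blocked
Every path is blocked, so K and W are d-separated given {H, P, T, V}.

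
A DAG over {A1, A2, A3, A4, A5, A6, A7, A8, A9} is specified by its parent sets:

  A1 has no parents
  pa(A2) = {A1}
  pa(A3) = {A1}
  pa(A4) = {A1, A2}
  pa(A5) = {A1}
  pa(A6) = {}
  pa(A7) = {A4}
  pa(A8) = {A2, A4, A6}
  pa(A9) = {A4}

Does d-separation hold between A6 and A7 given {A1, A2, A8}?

Enumerating the 3 paths from A6 to A7 and testing each for blocking by {A1, A2, A8}:
  1. A6 → A8 ← A4 → A7 — A8:collider[open]; A4:fork[open] ⇒ active
  2. A6 → A8 ← A2 ← A1 → A4 → A7 — A8:collider[open]; A2:chain[blocks]; A1:fork[blocks]; A4:chain[open] ⇒ blocked
  3. A6 → A8 ← A2 → A4 → A7 — A8:collider[open]; A2:fork[blocks]; A4:chain[open] ⇒ blocked
Since the path A6 → A8 ← A4 → A7 is active, A6 and A7 are not d-separated given {A1, A2, A8}.

No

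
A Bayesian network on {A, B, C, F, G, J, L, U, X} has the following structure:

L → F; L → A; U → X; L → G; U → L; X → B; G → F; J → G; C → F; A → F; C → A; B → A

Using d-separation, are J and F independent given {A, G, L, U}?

Yes

There are 6 undirected paths between J and F; checking each against the conditioning set {A, G, L, U}:
Path 1: J → G → F
  G is a chain here and G is conditioned on, so the path is blocked at G.
Path 2: J → G ← L → F
  L is a fork here and L is conditioned on, so the path is blocked at L.
Path 3: J → G ← L → A → F
  L is a fork here and L is conditioned on, so the path is blocked at L.
Path 4: J → G ← L → A ← C → F
  L is a fork here and L is conditioned on, so the path is blocked at L.
Path 5: J → G ← L ← U → X → B → A → F
  L is a chain here and L is conditioned on, so the path is blocked at L.
Path 6: J → G ← L ← U → X → B → A ← C → F
  L is a chain here and L is conditioned on, so the path is blocked at L.
All paths are blocked; J ⊥ F | {A, G, L, U} holds.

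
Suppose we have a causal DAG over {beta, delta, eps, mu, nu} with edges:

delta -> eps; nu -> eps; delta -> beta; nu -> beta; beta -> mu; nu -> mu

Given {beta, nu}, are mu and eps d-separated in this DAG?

There are 4 undirected paths between mu and eps; checking each against the conditioning set {beta, nu}:
  1. mu ← nu → eps — nu:fork[blocks] ⇒ blocked
  2. mu ← nu → beta ← delta → eps — nu:fork[blocks]; beta:collider[open]; delta:fork[open] ⇒ blocked
  3. mu ← beta ← nu → eps — beta:chain[blocks]; nu:fork[blocks] ⇒ blocked
  4. mu ← beta ← delta → eps — beta:chain[blocks]; delta:fork[open] ⇒ blocked
Every path is blocked, so mu and eps are d-separated given {beta, nu}.

Yes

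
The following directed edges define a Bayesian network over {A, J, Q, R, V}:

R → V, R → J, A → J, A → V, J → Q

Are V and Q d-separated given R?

We examine all 2 paths between V and Q:
Path 1: V ← R → J → Q
  R is a fork here and R is conditioned on, so the path is blocked at R.
Path 2: V ← A → J → Q
  A is a fork and A is not conditioned on; J is a chain and J is not conditioned on — no node blocks this path, so it is active.
Because an active path exists, V and Q are not d-separated.

No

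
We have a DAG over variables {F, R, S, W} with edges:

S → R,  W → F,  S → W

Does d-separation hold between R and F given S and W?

Yes

There is one path between R and F:
  1. R ← S → W → F — S:fork[blocks]; W:chain[blocks] ⇒ blocked
Since every path is blocked, d-separation holds.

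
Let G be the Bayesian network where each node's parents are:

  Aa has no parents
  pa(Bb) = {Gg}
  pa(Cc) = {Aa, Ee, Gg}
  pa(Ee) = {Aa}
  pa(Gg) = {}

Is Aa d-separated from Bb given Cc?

Enumerating the 2 paths from Aa to Bb and testing each for blocking by {Cc}:
Path 1: Aa → Ee → Cc ← Gg → Bb
  Ee is a chain and Ee is not conditioned on; Cc is a collider and Cc is conditioned on, which opens it; Gg is a fork and Gg is not conditioned on — no node blocks this path, so it is active.
Path 2: Aa → Cc ← Gg → Bb
  Cc is a collider and Cc is conditioned on, which opens it; Gg is a fork and Gg is not conditioned on — no node blocks this path, so it is active.
At least one path is unblocked, so d-separation fails.

No — Aa and Bb are not d-separated given {Cc}.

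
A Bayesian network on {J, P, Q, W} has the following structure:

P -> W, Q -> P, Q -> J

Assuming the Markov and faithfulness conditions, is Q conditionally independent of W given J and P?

Yes — Q and W are d-separated given {J, P}.

Only one path connects Q and W:
  1. Q → P → W — P:chain[blocks] ⇒ blocked
Every path is blocked, so Q and W are d-separated given {J, P}.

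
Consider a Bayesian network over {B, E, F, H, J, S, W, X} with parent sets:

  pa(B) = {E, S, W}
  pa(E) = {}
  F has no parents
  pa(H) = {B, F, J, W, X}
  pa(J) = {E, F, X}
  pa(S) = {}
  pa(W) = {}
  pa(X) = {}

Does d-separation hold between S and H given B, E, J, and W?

There are 5 undirected paths between S and H; checking each against the conditioning set {B, E, J, W}:
  1. S → B → H — B:chain[blocks] ⇒ blocked
  2. S → B ← E → J → H — B:collider[open]; E:fork[blocks]; J:chain[blocks] ⇒ blocked
  3. S → B ← E → J ← X → H — B:collider[open]; E:fork[blocks]; J:collider[open]; X:fork[open] ⇒ blocked
  4. S → B ← E → J ← F → H — B:collider[open]; E:fork[blocks]; J:collider[open]; F:fork[open] ⇒ blocked
  5. S → B ← W → H — B:collider[open]; W:fork[blocks] ⇒ blocked
Since every path is blocked, d-separation holds.

Yes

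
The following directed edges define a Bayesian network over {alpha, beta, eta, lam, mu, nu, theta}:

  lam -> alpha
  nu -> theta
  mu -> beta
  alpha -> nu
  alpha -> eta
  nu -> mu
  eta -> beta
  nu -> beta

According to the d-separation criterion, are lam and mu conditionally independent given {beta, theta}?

Enumerating the 4 paths from lam to mu and testing each for blocking by {beta, theta}:
Path 1: lam → alpha → nu → mu
  alpha is a chain and alpha is not conditioned on; nu is a chain and nu is not conditioned on — no node blocks this path, so it is active.
Path 2: lam → alpha → nu → beta ← mu
  alpha is a chain and alpha is not conditioned on; nu is a chain and nu is not conditioned on; beta is a collider and beta is conditioned on, which opens it — no node blocks this path, so it is active.
Path 3: lam → alpha → eta → beta ← mu
  alpha is a chain and alpha is not conditioned on; eta is a chain and eta is not conditioned on; beta is a collider and beta is conditioned on, which opens it — no node blocks this path, so it is active.
Path 4: lam → alpha → eta → beta ← nu → mu
  alpha is a chain and alpha is not conditioned on; eta is a chain and eta is not conditioned on; beta is a collider and beta is conditioned on, which opens it; nu is a fork and nu is not conditioned on — no node blocks this path, so it is active.
Because an active path exists, lam and mu are not d-separated.

No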